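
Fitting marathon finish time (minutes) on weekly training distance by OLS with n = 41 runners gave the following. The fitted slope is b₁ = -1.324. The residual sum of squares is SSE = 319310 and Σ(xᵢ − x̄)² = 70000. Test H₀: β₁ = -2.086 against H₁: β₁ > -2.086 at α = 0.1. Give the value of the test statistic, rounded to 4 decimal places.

t = 2.2281

MSE = SSE/(n − 2) = 319310/39 = 8187.44.
SE(b₁) = √(MSE/Sₓₓ) = √(8187.44/70000) = 0.341999.
t = (-1.324 − (-2.086)) / 0.341999 = 2.2281.
df = n − 2 = 39.
One-sided p ≈ 0.0159, which is < 0.1, so reject H₀.
There is evidence that the true slope on weekly training distance exceeds -2.086 minutes per unit.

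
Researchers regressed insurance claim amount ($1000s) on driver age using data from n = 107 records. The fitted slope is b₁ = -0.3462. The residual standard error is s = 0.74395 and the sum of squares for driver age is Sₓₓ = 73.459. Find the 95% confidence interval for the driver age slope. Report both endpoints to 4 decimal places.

(-0.5183, -0.1741)

SE(b₁) = s/√Sₓₓ = 0.74395/√73.459 = 0.0868003.
df = n − 2 = 105.
t* = t_{0.025, 105} = 1.982815.
Margin = t* × SE = 1.982815 × 0.0868003 = 0.172109.
CI: -0.3462 ± 0.172109 → (-0.5183, -0.1741).
With 95% confidence, each one-unit increase in driver age is associated with a change of between -0.5183 and -0.1741 $1000s in insurance claim amount.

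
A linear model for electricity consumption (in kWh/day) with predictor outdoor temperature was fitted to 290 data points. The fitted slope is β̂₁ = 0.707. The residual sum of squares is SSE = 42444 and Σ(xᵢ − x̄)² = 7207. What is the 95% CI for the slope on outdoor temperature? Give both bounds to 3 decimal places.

(0.426, 0.988)

MSE = SSE/(n − 2) = 42444/288 = 147.375.
SE(β̂₁) = √(MSE/Sₓₓ) = √(147.375/7207) = 0.143.
df = n − 2 = 288.
t* = t_{0.025, 288} = 1.968235.
Margin = t* × SE = 1.968235 × 0.143 = 0.28146.
CI: 0.707 ± 0.28146 → (0.426, 0.988).
With 95% confidence, each one-unit increase in outdoor temperature is associated with a change of between 0.426 and 0.988 kWh/day in electricity consumption.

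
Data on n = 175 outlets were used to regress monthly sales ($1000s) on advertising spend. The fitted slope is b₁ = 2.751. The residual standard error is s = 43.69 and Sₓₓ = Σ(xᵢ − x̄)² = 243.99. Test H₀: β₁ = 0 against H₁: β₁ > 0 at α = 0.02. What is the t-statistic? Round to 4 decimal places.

SE(b₁) = s/√Sₓₓ = 43.69/√243.99 = 2.79702.
t = 2.751 / 2.79702 = 0.9835.
df = n − 2 = 173.
One-sided p ≈ 0.1634, which is ≥ 0.02, so fail to reject H₀.
The data do not give significant evidence that the true slope on advertising spend is positive.

t = 0.9835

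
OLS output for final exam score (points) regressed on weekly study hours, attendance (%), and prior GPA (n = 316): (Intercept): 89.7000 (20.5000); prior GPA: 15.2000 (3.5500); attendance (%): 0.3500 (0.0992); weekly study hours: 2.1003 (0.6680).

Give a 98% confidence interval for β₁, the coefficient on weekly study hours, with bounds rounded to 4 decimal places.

(0.5383, 3.6623)

Read off: b = 2.1003, SE = 0.6680 for weekly study hours.
df = n − k − 1 = 316 − 3 − 1 = 312.
t* = t_{0.01, 312} = 2.338359.
Margin = t* × SE = 2.338359 × 0.6680 = 1.562024.
CI: 2.1003 ± 1.562024 → (0.5383, 3.6623).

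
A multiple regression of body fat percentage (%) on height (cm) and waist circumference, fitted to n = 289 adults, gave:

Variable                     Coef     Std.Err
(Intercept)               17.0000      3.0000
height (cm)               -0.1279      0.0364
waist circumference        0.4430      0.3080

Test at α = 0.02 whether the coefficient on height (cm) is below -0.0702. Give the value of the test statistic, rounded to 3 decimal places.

t = -1.585

Read off: b = -0.1279, SE = 0.0364 for height (cm).
H₀: β₁ = -0.0702 vs H₁: β₁ < -0.0702.
t = (-0.1279 − (-0.0702)) / 0.0364 = -1.585.
df = n − k − 1 = 289 − 2 − 1 = 286.
One-sided p ≈ 0.0570, which is ≥ 0.02, so fail to reject H₀.
The data do not give significant evidence that the true slope on height (cm) is below -0.0702 % per unit, holding the other predictors fixed.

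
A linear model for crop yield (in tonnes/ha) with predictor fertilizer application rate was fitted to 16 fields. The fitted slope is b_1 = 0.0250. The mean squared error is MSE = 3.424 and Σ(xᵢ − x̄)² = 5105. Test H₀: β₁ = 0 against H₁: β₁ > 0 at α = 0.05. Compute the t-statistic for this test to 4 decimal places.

SE(b_1) = √(MSE/Sₓₓ) = √(3.424/5105) = 0.0258982.
t = 0.0250 / 0.0258982 = 0.9653.
df = n − 2 = 14.
One-sided p ≈ 0.1754, which is ≥ 0.05, so fail to reject H₀.
The data do not give significant evidence that the true slope on fertilizer application rate is positive.

t = 0.9653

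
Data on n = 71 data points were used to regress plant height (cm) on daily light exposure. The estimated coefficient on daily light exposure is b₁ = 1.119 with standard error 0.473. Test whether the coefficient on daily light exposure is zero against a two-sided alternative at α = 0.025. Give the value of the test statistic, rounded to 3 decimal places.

H₀: β₁ = 0 vs H₁: β₁ ≠ 0.
t = (b₁ − β₁⁰)/SE = 1.119 / 0.473 = 2.366.
df = n − 2 = 71 − 2 = 69.
Two-sided p ≈ 0.0208, which is < 0.025, so reject H₀.
There is evidence that daily light exposure is associated with plant height.

t = 2.366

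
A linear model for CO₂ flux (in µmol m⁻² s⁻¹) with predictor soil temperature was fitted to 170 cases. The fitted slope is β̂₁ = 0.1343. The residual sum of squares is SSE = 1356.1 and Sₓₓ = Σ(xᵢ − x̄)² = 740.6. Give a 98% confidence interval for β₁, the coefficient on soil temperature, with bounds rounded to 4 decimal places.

MSE = SSE/(n − 2) = 1356.1/168 = 8.07202.
SE(β̂₁) = √(MSE/Sₓₓ) = √(8.07202/740.6) = 0.1044.
df = n − 2 = 168.
t* = t_{0.01, 168} = 2.348749.
Margin = t* × SE = 2.348749 × 0.1044 = 0.245209.
CI: 0.1343 ± 0.245209 → (-0.1109, 0.3795).
With 98% confidence, each one-unit increase in soil temperature is associated with a change of between -0.1109 and 0.3795 µmol m⁻² s⁻¹ in CO₂ flux.

(-0.1109, 0.3795)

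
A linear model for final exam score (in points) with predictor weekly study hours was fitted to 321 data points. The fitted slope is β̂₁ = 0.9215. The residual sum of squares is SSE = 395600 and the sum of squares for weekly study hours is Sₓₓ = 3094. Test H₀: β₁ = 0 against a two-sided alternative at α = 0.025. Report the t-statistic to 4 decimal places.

t = 1.4555

MSE = SSE/(n − 2) = 395600/319 = 1240.13.
SE(β̂₁) = √(MSE/Sₓₓ) = √(1240.13/3094) = 0.6331.
t = 0.9215 / 0.6331 = 1.4555.
df = n − 2 = 319.
Two-sided p ≈ 0.1465, which is ≥ 0.025, so fail to reject H₀.
The data do not give significant evidence of an association between weekly study hours and final exam score.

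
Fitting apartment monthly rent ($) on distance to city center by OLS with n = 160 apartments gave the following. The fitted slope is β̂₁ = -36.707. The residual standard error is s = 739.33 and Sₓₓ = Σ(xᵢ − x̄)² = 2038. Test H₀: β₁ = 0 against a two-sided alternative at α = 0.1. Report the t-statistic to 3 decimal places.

SE(β̂₁) = s/√Sₓₓ = 739.33/√2038 = 16.3771.
t = -36.707 / 16.3771 = -2.241.
df = n − 2 = 158.
Two-sided p ≈ 0.0264, which is < 0.1, so reject H₀.
There is evidence that distance to city center is associated with apartment monthly rent.

t = -2.241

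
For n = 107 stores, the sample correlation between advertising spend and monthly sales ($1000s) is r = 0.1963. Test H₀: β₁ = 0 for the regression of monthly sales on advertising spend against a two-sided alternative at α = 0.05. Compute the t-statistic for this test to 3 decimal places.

t = 2.051

t = r·√(n − 2)/√(1 − r²) = 0.1963·√105/√0.961466 = 2.051.
df = n − 2 = 105.
Two-sided p ≈ 0.0427, which is < 0.05, so reject H₀.
There is evidence of a linear association between advertising spend and monthly sales.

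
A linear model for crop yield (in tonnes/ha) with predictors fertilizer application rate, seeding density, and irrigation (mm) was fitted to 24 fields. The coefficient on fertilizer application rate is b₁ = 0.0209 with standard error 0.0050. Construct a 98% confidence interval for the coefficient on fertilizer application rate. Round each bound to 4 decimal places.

df = n − k − 1 = 24 − 3 − 1 = 20.
t* = t_{0.01, 20} = 2.527977.
Margin = t* × SE = 2.527977 × 0.0050 = 0.012640.
CI: 0.0209 ± 0.012640 → (0.0083, 0.0335).
With 98% confidence, each one-unit increase in fertilizer application rate is associated with a change of between 0.0083 and 0.0335 tonnes/ha in crop yield, holding the other predictors fixed.

(0.0083, 0.0335)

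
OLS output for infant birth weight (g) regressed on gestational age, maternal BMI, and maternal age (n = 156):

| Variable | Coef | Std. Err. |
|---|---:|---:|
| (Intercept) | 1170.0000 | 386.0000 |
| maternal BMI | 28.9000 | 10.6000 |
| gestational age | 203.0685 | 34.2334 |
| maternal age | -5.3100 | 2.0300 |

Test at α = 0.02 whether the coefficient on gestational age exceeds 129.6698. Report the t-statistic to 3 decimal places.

t = 2.144

Read off: b = 203.0685, SE = 34.2334 for gestational age.
H₀: β₁ = 129.6698 vs H₁: β₁ > 129.6698.
t = (203.0685 − 129.6698) / 34.2334 = 2.144.
df = n − k − 1 = 156 − 3 − 1 = 152.
One-sided p ≈ 0.0168, which is < 0.02, so reject H₀.
There is evidence that the true slope on gestational age exceeds 129.6698 g per unit, holding the other predictors fixed.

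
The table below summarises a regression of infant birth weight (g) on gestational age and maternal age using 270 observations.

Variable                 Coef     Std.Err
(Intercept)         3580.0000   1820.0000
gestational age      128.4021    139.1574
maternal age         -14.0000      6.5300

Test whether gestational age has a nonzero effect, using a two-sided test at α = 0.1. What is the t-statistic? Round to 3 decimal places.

Read off: b = 128.4021, SE = 139.1574 for gestational age.
H₀: β₁ = 0 vs H₁: β₁ ≠ 0.
t = 128.4021 / 139.1574 = 0.923.
df = n − k − 1 = 270 − 2 − 1 = 267.
Two-sided p ≈ 0.3570, which is ≥ 0.1, so fail to reject H₀.
The data do not give significant evidence of an association between gestational age and infant birth weight, after adjusting for the other predictors.

t = 0.923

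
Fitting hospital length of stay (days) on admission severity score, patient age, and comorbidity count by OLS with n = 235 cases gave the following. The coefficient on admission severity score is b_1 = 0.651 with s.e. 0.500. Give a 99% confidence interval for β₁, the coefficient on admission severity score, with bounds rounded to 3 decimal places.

(-0.648, 1.950)

df = n − k − 1 = 235 − 3 − 1 = 231.
t* = t_{0.005, 231} = 2.59728.
Margin = t* × SE = 2.59728 × 0.500 = 1.29864.
CI: 0.651 ± 1.29864 → (-0.648, 1.950).
With 99% confidence, each one-unit increase in admission severity score is associated with a change of between -0.648 and 1.950 days in hospital length of stay, holding the other predictors fixed.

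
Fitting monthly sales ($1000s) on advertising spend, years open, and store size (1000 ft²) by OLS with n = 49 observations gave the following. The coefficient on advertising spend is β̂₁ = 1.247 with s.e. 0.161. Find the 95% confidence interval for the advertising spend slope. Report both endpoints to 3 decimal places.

df = n − k − 1 = 49 − 3 − 1 = 45.
t* = t_{0.025, 45} = 2.014103.
Margin = t* × SE = 2.014103 × 0.161 = 0.32427.
CI: 1.247 ± 0.32427 → (0.923, 1.571).
With 95% confidence, each one-unit increase in advertising spend is associated with a change of between 0.923 and 1.571 $1000s in monthly sales, holding the other predictors fixed.

(0.923, 1.571)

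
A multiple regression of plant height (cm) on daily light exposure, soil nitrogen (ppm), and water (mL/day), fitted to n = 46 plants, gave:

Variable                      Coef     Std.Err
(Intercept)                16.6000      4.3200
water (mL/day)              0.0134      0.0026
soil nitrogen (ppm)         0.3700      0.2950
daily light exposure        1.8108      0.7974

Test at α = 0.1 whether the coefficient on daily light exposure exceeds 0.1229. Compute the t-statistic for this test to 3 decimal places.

t = 2.117

Read off: b = 1.8108, SE = 0.7974 for daily light exposure.
H₀: β₁ = 0.1229 vs H₁: β₁ > 0.1229.
t = (1.8108 − 0.1229) / 0.7974 = 2.117.
df = n − k − 1 = 46 − 3 − 1 = 42.
One-sided p ≈ 0.0201, which is < 0.1, so reject H₀.
There is evidence that the true slope on daily light exposure exceeds 0.1229 cm per unit, holding the other predictors fixed.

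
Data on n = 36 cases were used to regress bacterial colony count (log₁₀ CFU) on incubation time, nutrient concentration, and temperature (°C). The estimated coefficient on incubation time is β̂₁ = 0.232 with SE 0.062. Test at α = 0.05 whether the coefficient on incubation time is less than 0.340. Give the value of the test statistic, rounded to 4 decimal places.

H₀: β₁ = 0.340 vs H₁: β₁ < 0.340.
t = (β̂₁ − β₁⁰)/SE = (0.232 − 0.340) / 0.062 = -1.7419.
df = n − k − 1 = 36 − 3 − 1 = 32.
One-sided p ≈ 0.0456, which is < 0.05, so reject H₀.
There is evidence that the true slope on incubation time is below 0.340 log₁₀ CFU per unit, holding the other predictors fixed.

t = -1.7419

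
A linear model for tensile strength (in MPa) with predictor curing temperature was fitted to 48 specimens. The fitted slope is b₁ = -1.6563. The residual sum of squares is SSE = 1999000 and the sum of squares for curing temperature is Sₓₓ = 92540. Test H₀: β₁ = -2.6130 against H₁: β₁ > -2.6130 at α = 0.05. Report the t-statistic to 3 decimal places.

MSE = SSE/(n − 2) = 1999000/46 = 43456.5.
SE(b₁) = √(MSE/Sₓₓ) = √(43456.5/92540) = 0.685272.
t = (-1.6563 − (-2.6130)) / 0.685272 = 1.396.
df = n − 2 = 46.
One-sided p ≈ 0.0847, which is ≥ 0.05, so fail to reject H₀.
The data do not give significant evidence that the true slope on curing temperature exceeds -2.6130 MPa per unit.

t = 1.396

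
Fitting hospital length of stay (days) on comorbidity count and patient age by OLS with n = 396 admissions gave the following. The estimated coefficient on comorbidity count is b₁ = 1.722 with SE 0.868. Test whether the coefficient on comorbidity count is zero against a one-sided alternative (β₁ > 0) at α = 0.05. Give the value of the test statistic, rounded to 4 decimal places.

H₀: β₁ = 0 vs H₁: β₁ > 0.
t = (b₁ − β₁⁰)/SE = 1.722 / 0.868 = 1.9839.
df = n − k − 1 = 396 − 2 − 1 = 393.
One-sided p ≈ 0.0240, which is < 0.05, so reject H₀.
There is evidence that the true slope on comorbidity count is positive, holding the other predictors fixed.

t = 1.9839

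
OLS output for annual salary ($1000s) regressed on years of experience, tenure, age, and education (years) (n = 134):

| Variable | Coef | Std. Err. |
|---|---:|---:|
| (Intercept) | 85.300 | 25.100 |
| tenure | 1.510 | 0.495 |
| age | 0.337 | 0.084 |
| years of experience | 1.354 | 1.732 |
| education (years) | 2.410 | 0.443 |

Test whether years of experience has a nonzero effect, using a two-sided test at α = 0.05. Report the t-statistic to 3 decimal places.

t = 0.782

Read off: b = 1.354, SE = 1.732 for years of experience.
H₀: β₁ = 0 vs H₁: β₁ ≠ 0.
t = 1.354 / 1.732 = 0.782.
df = n − k − 1 = 134 − 4 − 1 = 129.
Two-sided p ≈ 0.4358, which is ≥ 0.05, so fail to reject H₀.
The data do not give significant evidence of an association between years of experience and annual salary, after adjusting for the other predictors.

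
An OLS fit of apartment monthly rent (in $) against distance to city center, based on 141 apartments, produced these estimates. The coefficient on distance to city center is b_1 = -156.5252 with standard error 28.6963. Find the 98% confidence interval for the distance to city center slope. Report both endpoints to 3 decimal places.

df = n − 2 = 141 − 2 = 139.
t* = t_{0.01, 139} = 2.353474.
Margin = t* × SE = 2.353474 × 28.6963 = 67.53600.
CI: -156.5252 ± 67.53600 → (-224.061, -88.989).
With 98% confidence, each one-unit increase in distance to city center is associated with a change of between -224.061 and -88.989 $ in apartment monthly rent.

(-224.061, -88.989)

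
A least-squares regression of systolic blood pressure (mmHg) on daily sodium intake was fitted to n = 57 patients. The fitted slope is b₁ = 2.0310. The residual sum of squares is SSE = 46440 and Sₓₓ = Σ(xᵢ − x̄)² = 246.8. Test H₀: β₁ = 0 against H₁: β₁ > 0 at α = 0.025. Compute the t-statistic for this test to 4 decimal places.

MSE = SSE/(n − 2) = 46440/55 = 844.364.
SE(b₁) = √(MSE/Sₓₓ) = √(844.364/246.8) = 1.84966.
t = 2.0310 / 1.84966 = 1.0980.
df = n − 2 = 55.
One-sided p ≈ 0.1385, which is ≥ 0.025, so fail to reject H₀.
The data do not give significant evidence that the true slope on daily sodium intake is positive.

t = 1.0980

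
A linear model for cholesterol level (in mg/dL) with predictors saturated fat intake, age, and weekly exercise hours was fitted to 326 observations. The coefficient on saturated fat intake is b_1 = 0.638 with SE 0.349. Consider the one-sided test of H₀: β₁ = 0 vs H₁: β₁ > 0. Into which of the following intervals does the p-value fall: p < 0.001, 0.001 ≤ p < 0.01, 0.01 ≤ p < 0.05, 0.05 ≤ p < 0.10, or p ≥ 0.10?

0.01 ≤ p < 0.05

t = 0.638 / 0.349 = 1.828.
df = n − k − 1 = 326 − 3 − 1 = 322.
One-sided p = P(T_{322} > t) ≈ 0.0342.
So 0.01 ≤ p < 0.05.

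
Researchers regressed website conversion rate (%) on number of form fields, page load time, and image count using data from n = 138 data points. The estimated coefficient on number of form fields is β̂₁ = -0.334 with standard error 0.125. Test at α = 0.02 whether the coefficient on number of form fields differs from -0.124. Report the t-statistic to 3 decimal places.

H₀: β₁ = -0.124 vs H₁: β₁ ≠ -0.124.
t = (β̂₁ − β₁⁰)/SE = (-0.334 − (-0.124)) / 0.125 = -1.680.
df = n − k − 1 = 138 − 3 − 1 = 134.
Two-sided p ≈ 0.0953, which is ≥ 0.02, so fail to reject H₀.
The data are consistent with a true slope of -0.124 % per unit of number of form fields, holding the other predictors fixed.

t = -1.680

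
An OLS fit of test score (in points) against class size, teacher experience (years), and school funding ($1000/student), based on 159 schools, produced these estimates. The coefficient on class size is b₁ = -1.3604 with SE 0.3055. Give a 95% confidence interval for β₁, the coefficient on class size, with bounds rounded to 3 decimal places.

(-1.964, -0.757)

df = n − k − 1 = 159 − 3 − 1 = 155.
t* = t_{0.025, 155} = 1.975387.
Margin = t* × SE = 1.975387 × 0.3055 = 0.60348.
CI: -1.3604 ± 0.60348 → (-1.964, -0.757).
With 95% confidence, each one-unit increase in class size is associated with a change of between -1.964 and -0.757 points in test score, holding the other predictors fixed.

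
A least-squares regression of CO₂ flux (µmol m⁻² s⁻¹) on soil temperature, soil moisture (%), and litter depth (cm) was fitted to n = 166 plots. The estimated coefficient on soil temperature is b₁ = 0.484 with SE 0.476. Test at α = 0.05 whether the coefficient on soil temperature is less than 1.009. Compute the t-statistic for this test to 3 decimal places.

t = -1.103

H₀: β₁ = 1.009 vs H₁: β₁ < 1.009.
t = (b₁ − β₁⁰)/SE = (0.484 − 1.009) / 0.476 = -1.103.
df = n − k − 1 = 166 − 3 − 1 = 162.
One-sided p ≈ 0.1358, which is ≥ 0.05, so fail to reject H₀.
The data do not give significant evidence that the true slope on soil temperature is below 1.009 µmol m⁻² s⁻¹ per unit, holding the other predictors fixed.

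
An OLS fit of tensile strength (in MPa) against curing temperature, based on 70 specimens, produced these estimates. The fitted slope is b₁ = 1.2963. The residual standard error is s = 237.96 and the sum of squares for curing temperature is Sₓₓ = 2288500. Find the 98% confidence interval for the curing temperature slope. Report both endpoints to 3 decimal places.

(0.922, 1.671)

SE(b₁) = s/√Sₓₓ = 237.96/√2288500 = 0.1573.
df = n − 2 = 68.
t* = t_{0.01, 68} = 2.382446.
Margin = t* × SE = 2.382446 × 0.1573 = 0.37476.
CI: 1.2963 ± 0.37476 → (0.922, 1.671).
With 98% confidence, each one-unit increase in curing temperature is associated with a change of between 0.922 and 1.671 MPa in tensile strength.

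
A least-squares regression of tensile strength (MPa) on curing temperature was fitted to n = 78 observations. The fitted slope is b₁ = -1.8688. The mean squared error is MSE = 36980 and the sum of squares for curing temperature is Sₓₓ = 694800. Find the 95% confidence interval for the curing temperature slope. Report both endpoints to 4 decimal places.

(-2.3283, -1.4093)

SE(b₁) = √(MSE/Sₓₓ) = √(36980/694800) = 0.230703.
df = n − 2 = 76.
t* = t_{0.025, 76} = 1.991673.
Margin = t* × SE = 1.991673 × 0.230703 = 0.459485.
CI: -1.8688 ± 0.459485 → (-2.3283, -1.4093).
With 95% confidence, each one-unit increase in curing temperature is associated with a change of between -2.3283 and -1.4093 MPa in tensile strength.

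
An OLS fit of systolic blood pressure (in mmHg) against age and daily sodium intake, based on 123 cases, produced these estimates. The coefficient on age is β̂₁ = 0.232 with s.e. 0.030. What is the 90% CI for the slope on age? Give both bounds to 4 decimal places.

(0.1823, 0.2817)

df = n − k − 1 = 123 − 2 − 1 = 120.
t* = t_{0.05, 120} = 1.657651.
Margin = t* × SE = 1.657651 × 0.030 = 0.049730.
CI: 0.232 ± 0.049730 → (0.1823, 0.2817).
With 90% confidence, each one-unit increase in age is associated with a change of between 0.1823 and 0.2817 mmHg in systolic blood pressure, holding the other predictors fixed.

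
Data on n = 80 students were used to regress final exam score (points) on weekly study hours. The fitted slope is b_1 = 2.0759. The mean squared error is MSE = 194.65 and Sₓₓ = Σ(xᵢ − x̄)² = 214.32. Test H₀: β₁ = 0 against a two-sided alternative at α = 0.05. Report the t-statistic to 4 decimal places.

t = 2.1783

SE(b_1) = √(MSE/Sₓₓ) = √(194.65/214.32) = 0.953006.
t = 2.0759 / 0.953006 = 2.1783.
df = n − 2 = 78.
Two-sided p ≈ 0.0324, which is < 0.05, so reject H₀.
There is evidence that weekly study hours is associated with final exam score.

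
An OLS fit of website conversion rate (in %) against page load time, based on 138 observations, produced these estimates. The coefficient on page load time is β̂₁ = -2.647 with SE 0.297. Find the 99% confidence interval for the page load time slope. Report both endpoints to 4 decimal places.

df = n − 2 = 138 − 2 = 136.
t* = t_{0.005, 136} = 2.612463.
Margin = t* × SE = 2.612463 × 0.297 = 0.775901.
CI: -2.647 ± 0.775901 → (-3.4229, -1.8711).
With 99% confidence, each one-unit increase in page load time is associated with a change of between -3.4229 and -1.8711 % in website conversion rate.

(-3.4229, -1.8711)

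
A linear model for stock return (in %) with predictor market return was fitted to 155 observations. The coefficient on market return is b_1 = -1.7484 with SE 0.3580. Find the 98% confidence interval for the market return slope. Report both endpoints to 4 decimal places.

(-2.5900, -0.9068)

df = n − 2 = 155 − 2 = 153.
t* = t_{0.01, 153} = 2.350967.
Margin = t* × SE = 2.350967 × 0.3580 = 0.841646.
CI: -1.7484 ± 0.841646 → (-2.5900, -0.9068).
With 98% confidence, each one-unit increase in market return is associated with a change of between -2.5900 and -0.9068 % in stock return.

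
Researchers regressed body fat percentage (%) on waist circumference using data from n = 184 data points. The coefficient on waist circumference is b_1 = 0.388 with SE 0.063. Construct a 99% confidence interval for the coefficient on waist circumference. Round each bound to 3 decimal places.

(0.224, 0.552)

df = n − 2 = 184 − 2 = 182.
t* = t_{0.005, 182} = 2.603112.
Margin = t* × SE = 2.603112 × 0.063 = 0.16400.
CI: 0.388 ± 0.16400 → (0.224, 0.552).
With 99% confidence, each one-unit increase in waist circumference is associated with a change of between 0.224 and 0.552 % in body fat percentage.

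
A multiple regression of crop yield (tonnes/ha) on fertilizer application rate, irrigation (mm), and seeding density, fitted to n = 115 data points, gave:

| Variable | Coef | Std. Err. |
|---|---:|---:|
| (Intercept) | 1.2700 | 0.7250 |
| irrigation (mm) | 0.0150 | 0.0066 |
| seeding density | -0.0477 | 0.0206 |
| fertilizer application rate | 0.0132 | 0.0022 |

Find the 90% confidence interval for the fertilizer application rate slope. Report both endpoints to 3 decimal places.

Read off: b = 0.0132, SE = 0.0022 for fertilizer application rate.
df = n − k − 1 = 115 − 3 − 1 = 111.
t* = t_{0.05, 111} = 1.658697.
Margin = t* × SE = 1.658697 × 0.0022 = 0.00365.
CI: 0.0132 ± 0.00365 → (0.010, 0.017).

(0.010, 0.017)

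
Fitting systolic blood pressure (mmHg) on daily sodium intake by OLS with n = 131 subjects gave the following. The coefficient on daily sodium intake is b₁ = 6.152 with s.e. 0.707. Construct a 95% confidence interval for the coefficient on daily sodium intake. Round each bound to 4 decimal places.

(4.7532, 7.5508)

df = n − 2 = 131 − 2 = 129.
t* = t_{0.025, 129} = 1.978524.
Margin = t* × SE = 1.978524 × 0.707 = 1.398817.
CI: 6.152 ± 1.398817 → (4.7532, 7.5508).
With 95% confidence, each one-unit increase in daily sodium intake is associated with a change of between 4.7532 and 7.5508 mmHg in systolic blood pressure.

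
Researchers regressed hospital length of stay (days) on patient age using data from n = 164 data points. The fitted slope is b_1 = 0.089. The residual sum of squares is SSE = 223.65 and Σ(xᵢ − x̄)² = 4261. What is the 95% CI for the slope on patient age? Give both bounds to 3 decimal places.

(0.053, 0.125)

MSE = SSE/(n − 2) = 223.65/162 = 1.38056.
SE(b_1) = √(MSE/Sₓₓ) = √(1.38056/4261) = 0.0179999.
df = n − 2 = 162.
t* = t_{0.025, 162} = 1.974716.
Margin = t* × SE = 1.974716 × 0.0179999 = 0.03554.
CI: 0.089 ± 0.03554 → (0.053, 0.125).
With 95% confidence, each one-unit increase in patient age is associated with a change of between 0.053 and 0.125 days in hospital length of stay.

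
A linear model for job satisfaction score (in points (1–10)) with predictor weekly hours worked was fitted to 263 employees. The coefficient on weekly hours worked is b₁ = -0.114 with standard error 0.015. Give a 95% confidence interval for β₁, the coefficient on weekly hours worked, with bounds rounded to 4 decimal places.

(-0.1435, -0.0845)

df = n − 2 = 263 − 2 = 261.
t* = t_{0.025, 261} = 1.969095.
Margin = t* × SE = 1.969095 × 0.015 = 0.029536.
CI: -0.114 ± 0.029536 → (-0.1435, -0.0845).
With 95% confidence, each one-unit increase in weekly hours worked is associated with a change of between -0.1435 and -0.0845 points (1–10) in job satisfaction score.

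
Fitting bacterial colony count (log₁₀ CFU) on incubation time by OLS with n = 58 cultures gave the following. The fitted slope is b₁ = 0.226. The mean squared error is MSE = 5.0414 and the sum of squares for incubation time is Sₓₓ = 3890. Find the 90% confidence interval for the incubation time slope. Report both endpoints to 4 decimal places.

(0.1658, 0.2862)

SE(b₁) = √(MSE/Sₓₓ) = √(5.0414/3890) = 0.0359999.
df = n − 2 = 56.
t* = t_{0.05, 56} = 1.672522.
Margin = t* × SE = 1.672522 × 0.0359999 = 0.060211.
CI: 0.226 ± 0.060211 → (0.1658, 0.2862).
With 90% confidence, each one-unit increase in incubation time is associated with a change of between 0.1658 and 0.2862 log₁₀ CFU in bacterial colony count.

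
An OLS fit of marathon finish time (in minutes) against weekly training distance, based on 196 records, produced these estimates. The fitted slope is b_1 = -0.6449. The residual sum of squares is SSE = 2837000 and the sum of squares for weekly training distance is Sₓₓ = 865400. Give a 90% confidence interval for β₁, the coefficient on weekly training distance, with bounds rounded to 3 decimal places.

MSE = SSE/(n − 2) = 2837000/194 = 14623.7.
SE(b_1) = √(MSE/Sₓₓ) = √(14623.7/865400) = 0.129993.
df = n − 2 = 194.
t* = t_{0.05, 194} = 1.652746.
Margin = t* × SE = 1.652746 × 0.129993 = 0.21485.
CI: -0.6449 ± 0.21485 → (-0.860, -0.430).
With 90% confidence, each one-unit increase in weekly training distance is associated with a change of between -0.860 and -0.430 minutes in marathon finish time.

(-0.860, -0.430)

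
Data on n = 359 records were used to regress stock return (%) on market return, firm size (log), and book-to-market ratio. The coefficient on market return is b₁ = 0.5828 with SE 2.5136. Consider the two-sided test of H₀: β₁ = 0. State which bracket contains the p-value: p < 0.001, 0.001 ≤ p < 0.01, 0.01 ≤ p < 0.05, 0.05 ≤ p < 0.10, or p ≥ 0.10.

p ≥ 0.10

t = 0.5828 / 2.5136 = 0.232.
df = n − k − 1 = 359 − 3 − 1 = 355.
Two-sided p = 2·P(T_{355} > |t|) ≈ 0.8168.
So p ≥ 0.10.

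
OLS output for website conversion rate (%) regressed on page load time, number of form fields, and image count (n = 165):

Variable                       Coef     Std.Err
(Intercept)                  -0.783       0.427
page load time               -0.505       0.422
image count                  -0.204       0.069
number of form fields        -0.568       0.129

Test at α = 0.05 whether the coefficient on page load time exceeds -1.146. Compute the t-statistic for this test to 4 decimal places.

Read off: b = -0.505, SE = 0.422 for page load time.
H₀: β₁ = -1.146 vs H₁: β₁ > -1.146.
t = (-0.505 − (-1.146)) / 0.422 = 1.5190.
df = n − k − 1 = 165 − 3 − 1 = 161.
One-sided p ≈ 0.0654, which is ≥ 0.05, so fail to reject H₀.
The data do not give significant evidence that the true slope on page load time exceeds -1.146 % per unit, holding the other predictors fixed.

t = 1.5190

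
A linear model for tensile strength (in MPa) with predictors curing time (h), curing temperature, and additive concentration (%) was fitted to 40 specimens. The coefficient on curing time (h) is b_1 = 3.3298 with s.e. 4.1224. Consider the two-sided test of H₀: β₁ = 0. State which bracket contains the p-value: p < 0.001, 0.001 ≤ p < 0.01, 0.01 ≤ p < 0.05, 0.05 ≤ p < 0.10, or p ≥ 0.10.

t = 3.3298 / 4.1224 = 0.808.
df = n − k − 1 = 40 − 3 − 1 = 36.
Two-sided p = 2·P(T_{36} > |t|) ≈ 0.4245.
So p ≥ 0.10.

p ≥ 0.10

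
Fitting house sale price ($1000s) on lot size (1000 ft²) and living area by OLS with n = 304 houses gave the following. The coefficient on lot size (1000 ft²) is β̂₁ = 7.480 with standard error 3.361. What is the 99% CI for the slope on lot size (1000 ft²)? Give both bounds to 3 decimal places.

(-1.233, 16.193)

df = n − k − 1 = 304 − 2 − 1 = 301.
t* = t_{0.005, 301} = 2.592261.
Margin = t* × SE = 2.592261 × 3.361 = 8.71259.
CI: 7.480 ± 8.71259 → (-1.233, 16.193).
With 99% confidence, each one-unit increase in lot size (1000 ft²) is associated with a change of between -1.233 and 16.193 $1000s in house sale price, holding the other predictors fixed.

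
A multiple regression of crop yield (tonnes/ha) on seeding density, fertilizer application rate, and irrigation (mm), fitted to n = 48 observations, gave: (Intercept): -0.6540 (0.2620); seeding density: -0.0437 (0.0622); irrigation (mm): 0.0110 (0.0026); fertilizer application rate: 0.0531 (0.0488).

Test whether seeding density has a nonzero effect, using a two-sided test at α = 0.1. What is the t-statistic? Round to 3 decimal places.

t = -0.703

Read off: b = -0.0437, SE = 0.0622 for seeding density.
H₀: β₁ = 0 vs H₁: β₁ ≠ 0.
t = -0.0437 / 0.0622 = -0.703.
df = n − k − 1 = 48 − 3 − 1 = 44.
Two-sided p ≈ 0.4860, which is ≥ 0.1, so fail to reject H₀.
The data do not give significant evidence of an association between seeding density and crop yield, after adjusting for the other predictors.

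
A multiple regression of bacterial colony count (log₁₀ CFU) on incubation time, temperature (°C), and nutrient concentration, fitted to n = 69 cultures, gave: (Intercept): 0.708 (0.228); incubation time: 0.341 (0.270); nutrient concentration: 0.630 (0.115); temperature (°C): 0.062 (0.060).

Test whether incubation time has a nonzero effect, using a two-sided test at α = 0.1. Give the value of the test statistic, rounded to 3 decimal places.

t = 1.263

Read off: b = 0.341, SE = 0.270 for incubation time.
H₀: β₁ = 0 vs H₁: β₁ ≠ 0.
t = 0.341 / 0.270 = 1.263.
df = n − k − 1 = 69 − 3 − 1 = 65.
Two-sided p ≈ 0.2111, which is ≥ 0.1, so fail to reject H₀.
The data do not give significant evidence of an association between incubation time and bacterial colony count, after adjusting for the other predictors.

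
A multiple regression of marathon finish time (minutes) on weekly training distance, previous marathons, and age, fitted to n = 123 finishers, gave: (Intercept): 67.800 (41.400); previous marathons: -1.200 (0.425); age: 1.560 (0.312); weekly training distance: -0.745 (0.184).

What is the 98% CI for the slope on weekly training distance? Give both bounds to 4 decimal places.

Read off: b = -0.745, SE = 0.184 for weekly training distance.
df = n − k − 1 = 123 − 3 − 1 = 119.
t* = t_{0.01, 119} = 2.358093.
Margin = t* × SE = 2.358093 × 0.184 = 0.433889.
CI: -0.745 ± 0.433889 → (-1.1789, -0.3111).

(-1.1789, -0.3111)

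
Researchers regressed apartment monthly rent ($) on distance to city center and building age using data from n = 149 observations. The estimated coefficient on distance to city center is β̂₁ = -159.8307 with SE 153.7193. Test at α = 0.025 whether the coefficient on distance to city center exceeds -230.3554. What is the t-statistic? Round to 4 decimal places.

H₀: β₁ = -230.3554 vs H₁: β₁ > -230.3554.
t = (β̂₁ − β₁⁰)/SE = (-159.8307 − (-230.3554)) / 153.7193 = 0.4588.
df = n − k − 1 = 149 − 2 − 1 = 146.
One-sided p ≈ 0.3235, which is ≥ 0.025, so fail to reject H₀.
The data do not give significant evidence that the true slope on distance to city center exceeds -230.3554 $ per unit, holding the other predictors fixed.

t = 0.4588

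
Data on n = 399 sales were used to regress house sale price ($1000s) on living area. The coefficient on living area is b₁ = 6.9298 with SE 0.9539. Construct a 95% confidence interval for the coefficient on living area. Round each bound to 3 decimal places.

df = n − 2 = 399 − 2 = 397.
t* = t_{0.025, 397} = 1.965957.
Margin = t* × SE = 1.965957 × 0.9539 = 1.87533.
CI: 6.9298 ± 1.87533 → (5.054, 8.805).
With 95% confidence, each one-unit increase in living area is associated with a change of between 5.054 and 8.805 $1000s in house sale price.

(5.054, 8.805)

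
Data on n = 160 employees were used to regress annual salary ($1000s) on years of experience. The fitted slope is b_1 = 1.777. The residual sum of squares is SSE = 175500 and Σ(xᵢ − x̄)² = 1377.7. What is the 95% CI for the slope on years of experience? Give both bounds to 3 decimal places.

MSE = SSE/(n − 2) = 175500/158 = 1110.76.
SE(b_1) = √(MSE/Sₓₓ) = √(1110.76/1377.7) = 0.89791.
df = n − 2 = 158.
t* = t_{0.025, 158} = 1.975092.
Margin = t* × SE = 1.975092 × 0.89791 = 1.77345.
CI: 1.777 ± 1.77345 → (0.004, 3.550).
With 95% confidence, each one-unit increase in years of experience is associated with a change of between 0.004 and 3.550 $1000s in annual salary.

(0.004, 3.550)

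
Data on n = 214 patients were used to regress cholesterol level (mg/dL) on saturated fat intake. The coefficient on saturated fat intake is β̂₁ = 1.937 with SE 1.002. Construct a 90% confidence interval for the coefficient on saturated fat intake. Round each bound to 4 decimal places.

df = n − 2 = 214 − 2 = 212.
t* = t_{0.05, 212} = 1.652073.
Margin = t* × SE = 1.652073 × 1.002 = 1.655377.
CI: 1.937 ± 1.655377 → (0.2816, 3.5924).
With 90% confidence, each one-unit increase in saturated fat intake is associated with a change of between 0.2816 and 3.5924 mg/dL in cholesterol level.

(0.2816, 3.5924)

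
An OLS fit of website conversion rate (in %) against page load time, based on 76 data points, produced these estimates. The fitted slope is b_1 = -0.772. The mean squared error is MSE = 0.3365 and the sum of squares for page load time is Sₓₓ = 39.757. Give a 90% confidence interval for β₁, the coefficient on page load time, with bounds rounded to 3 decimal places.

(-0.925, -0.619)

SE(b_1) = √(MSE/Sₓₓ) = √(0.3365/39.757) = 0.0919996.
df = n − 2 = 74.
t* = t_{0.05, 74} = 1.665707.
Margin = t* × SE = 1.665707 × 0.0919996 = 0.15324.
CI: -0.772 ± 0.15324 → (-0.925, -0.619).
With 90% confidence, each one-unit increase in page load time is associated with a change of between -0.925 and -0.619 % in website conversion rate.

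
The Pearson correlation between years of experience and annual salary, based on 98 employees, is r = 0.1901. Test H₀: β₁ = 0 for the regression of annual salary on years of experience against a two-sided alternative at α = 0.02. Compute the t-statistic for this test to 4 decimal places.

t = r·√(n − 2)/√(1 − r²) = 0.1901·√96/√0.963862 = 1.8972.
df = n − 2 = 96.
Two-sided p ≈ 0.0608, which is ≥ 0.02, so fail to reject H₀.
The data do not give significant evidence of a linear association between years of experience and annual salary.

t = 1.8972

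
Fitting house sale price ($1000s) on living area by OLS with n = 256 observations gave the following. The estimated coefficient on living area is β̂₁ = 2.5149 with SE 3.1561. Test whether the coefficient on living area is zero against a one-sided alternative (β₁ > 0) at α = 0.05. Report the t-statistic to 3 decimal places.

t = 0.797

H₀: β₁ = 0 vs H₁: β₁ > 0.
t = (β̂₁ − β₁⁰)/SE = 2.5149 / 3.1561 = 0.797.
df = n − 2 = 256 − 2 = 254.
One-sided p ≈ 0.2131, which is ≥ 0.05, so fail to reject H₀.
The data do not give significant evidence that the true slope on living area is positive.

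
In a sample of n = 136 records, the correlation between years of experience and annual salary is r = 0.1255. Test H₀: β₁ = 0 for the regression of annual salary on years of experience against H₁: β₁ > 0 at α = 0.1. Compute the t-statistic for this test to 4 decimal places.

t = r·√(n − 2)/√(1 − r²) = 0.1255·√134/√0.98425 = 1.4643.
df = n − 2 = 134.
One-sided p ≈ 0.0727, which is < 0.1, so reject H₀.
There is evidence of a linear association between years of experience and annual salary.

t = 1.4643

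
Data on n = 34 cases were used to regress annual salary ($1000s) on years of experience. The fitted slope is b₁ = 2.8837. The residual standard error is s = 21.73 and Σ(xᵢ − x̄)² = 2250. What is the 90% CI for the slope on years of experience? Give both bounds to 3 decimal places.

(2.108, 3.660)

SE(b₁) = s/√Sₓₓ = 21.73/√2250 = 0.458109.
df = n − 2 = 32.
t* = t_{0.05, 32} = 1.693889.
Margin = t* × SE = 1.693889 × 0.458109 = 0.77599.
CI: 2.8837 ± 0.77599 → (2.108, 3.660).
With 90% confidence, each one-unit increase in years of experience is associated with a change of between 2.108 and 3.660 $1000s in annual salary.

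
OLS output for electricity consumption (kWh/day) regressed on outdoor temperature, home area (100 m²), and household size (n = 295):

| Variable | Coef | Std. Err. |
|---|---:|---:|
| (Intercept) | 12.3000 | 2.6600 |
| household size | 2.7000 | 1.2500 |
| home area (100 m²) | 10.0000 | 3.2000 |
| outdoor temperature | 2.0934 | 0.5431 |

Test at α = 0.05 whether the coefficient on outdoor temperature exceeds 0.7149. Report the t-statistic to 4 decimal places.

Read off: b = 2.0934, SE = 0.5431 for outdoor temperature.
H₀: β₁ = 0.7149 vs H₁: β₁ > 0.7149.
t = (2.0934 − 0.7149) / 0.5431 = 2.5382.
df = n − k − 1 = 295 − 3 − 1 = 291.
One-sided p ≈ 0.0058, which is < 0.05, so reject H₀.
There is evidence that the true slope on outdoor temperature exceeds 0.7149 kWh/day per unit, holding the other predictors fixed.

t = 2.5382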